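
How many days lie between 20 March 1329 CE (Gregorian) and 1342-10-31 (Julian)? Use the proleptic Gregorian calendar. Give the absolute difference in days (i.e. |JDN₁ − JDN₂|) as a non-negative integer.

First date → JDN 2206546; second date → JDN 2211527.
The interval is |2206546 − 2211527| = 4981 days.

4981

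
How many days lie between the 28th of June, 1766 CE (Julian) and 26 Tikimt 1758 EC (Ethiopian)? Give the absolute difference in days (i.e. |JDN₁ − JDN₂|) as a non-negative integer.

First date → JDN 2366268; second date → JDN 2366020.
The interval is |2366268 − 2366020| = 248 days.

248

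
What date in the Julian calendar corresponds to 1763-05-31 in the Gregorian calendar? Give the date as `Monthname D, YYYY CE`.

May 20, 1763 CE

For dates in this range the Gregorian date is 11 days ahead of the Julian.
31 May 1763 Gregorian − 11 days → 20 May 1763 Julian.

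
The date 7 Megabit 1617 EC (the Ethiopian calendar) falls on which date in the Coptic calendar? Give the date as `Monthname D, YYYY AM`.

Both dates share Julian Day Number 2314651; in the Coptic calendar that is 7 Paremhat 1341 AM.

Paremhat 7, 1341 AM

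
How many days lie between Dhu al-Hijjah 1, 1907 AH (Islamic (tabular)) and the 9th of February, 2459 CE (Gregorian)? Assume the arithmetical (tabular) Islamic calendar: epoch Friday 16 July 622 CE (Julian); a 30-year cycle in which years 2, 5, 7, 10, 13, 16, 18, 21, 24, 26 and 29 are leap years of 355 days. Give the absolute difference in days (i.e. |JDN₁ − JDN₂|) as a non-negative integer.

4957

First date → JDN 2624188; second date → JDN 2619231.
The interval is |2624188 − 2619231| = 4957 days.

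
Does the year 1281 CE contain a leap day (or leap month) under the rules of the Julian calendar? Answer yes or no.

1281 mod 4 = 1, so it is a common year in the Julian calendar.

no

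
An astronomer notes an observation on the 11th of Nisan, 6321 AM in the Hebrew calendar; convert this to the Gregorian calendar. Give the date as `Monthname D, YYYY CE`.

Julian Day Number of the source date = 2656534.
Converting JDN 2656534 to the Gregorian calendar gives 29 March 2561 CE.

March 29, 2561 CE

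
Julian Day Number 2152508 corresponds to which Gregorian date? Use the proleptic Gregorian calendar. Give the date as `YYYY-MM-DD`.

Counting from JDN 2299161 = 15 Oct 1582 gives an offset of -146653 days.

1181-04-07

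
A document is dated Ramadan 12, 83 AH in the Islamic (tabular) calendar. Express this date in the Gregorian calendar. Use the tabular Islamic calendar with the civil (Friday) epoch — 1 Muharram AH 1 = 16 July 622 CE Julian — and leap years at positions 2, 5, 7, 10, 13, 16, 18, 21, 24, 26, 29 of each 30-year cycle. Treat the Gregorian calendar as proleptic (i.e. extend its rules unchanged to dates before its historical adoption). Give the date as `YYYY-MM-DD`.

Julian Day Number of the source date = 1977745.
Converting JDN 1977745 to the Gregorian calendar gives 13 October 702 CE.

0702-10-13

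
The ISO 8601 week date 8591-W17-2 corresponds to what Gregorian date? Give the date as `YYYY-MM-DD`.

ISO week 1 of 8591 is the week containing the first Thursday of 8591.
Week 17, day 2 (Tuesday) lands on 8591-04-26.

8591-04-26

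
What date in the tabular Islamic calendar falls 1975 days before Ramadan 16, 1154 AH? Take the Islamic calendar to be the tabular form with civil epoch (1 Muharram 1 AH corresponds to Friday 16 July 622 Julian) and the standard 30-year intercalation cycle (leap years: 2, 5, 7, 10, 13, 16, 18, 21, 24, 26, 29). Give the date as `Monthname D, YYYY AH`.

Safar 19, 1149 AH

JDN of Ramadan 16, 1154 AH = 2357276.
2357276 − 1975 = 2355301.
JDN 2355301 in the tabular Islamic calendar is Safar 19, 1149 AH.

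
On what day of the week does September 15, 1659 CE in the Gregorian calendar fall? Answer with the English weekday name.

2327255 ≡ 0 (mod 7); counting from Monday = 0 gives Monday.

Monday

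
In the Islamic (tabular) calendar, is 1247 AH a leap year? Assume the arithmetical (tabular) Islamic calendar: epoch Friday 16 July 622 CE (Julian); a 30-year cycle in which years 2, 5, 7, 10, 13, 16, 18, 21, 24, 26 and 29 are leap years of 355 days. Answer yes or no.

Year 1247 AH is year 17 of its 30-year cycle; leap positions are 2, 5, 7, 10, 13, 16, 18, 21, 24, 26, 29, so it is a common year (354 days).

no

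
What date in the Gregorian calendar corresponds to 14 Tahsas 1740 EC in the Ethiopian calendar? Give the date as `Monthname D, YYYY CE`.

Julian Day Number of the source date = 2359494.
Converting JDN 2359494 to the Gregorian calendar gives 22 December 1747 CE.

December 22, 1747 CE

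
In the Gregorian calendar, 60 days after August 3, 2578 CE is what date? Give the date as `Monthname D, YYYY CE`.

The starting date is JDN 2662870; 2662870 + 60 = 2662930.
JDN 2662930 corresponds to October 2, 2578 CE.

October 2, 2578 CE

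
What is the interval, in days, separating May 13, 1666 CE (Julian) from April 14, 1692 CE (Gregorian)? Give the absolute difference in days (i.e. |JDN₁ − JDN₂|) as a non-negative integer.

9458

First date → JDN 2329697; second date → JDN 2339155.
The interval is |2329697 − 2339155| = 9458 days.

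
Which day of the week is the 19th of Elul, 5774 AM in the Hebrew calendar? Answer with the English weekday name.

This is JDN 2456915 (14 September 2014 Gregorian).
Since JDN mod 7 = 6 (0 = Monday), the day is Sunday.

Sunday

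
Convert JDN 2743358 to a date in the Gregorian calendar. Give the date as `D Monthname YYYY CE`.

Counting from JDN 2299161 = 15 Oct 1582 gives an offset of 444197 days.

16 December 2798 CE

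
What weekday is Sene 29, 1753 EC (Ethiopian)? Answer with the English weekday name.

Saturday

Equivalently 4 July 1761 Gregorian, JDN 2364437.
Since JDN mod 7 = 5 (0 = Monday), the day is Saturday.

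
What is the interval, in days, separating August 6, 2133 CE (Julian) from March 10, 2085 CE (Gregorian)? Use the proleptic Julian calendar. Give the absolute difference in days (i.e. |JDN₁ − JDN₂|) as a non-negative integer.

JDN of the first date = 2500354.
JDN of the second date = 2482660.
|2482660 − 2500354| = 17694.

17694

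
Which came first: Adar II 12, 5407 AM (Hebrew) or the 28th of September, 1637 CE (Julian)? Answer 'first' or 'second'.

The two dates have Julian Day Numbers 2322692 and 2319243 respectively.
Since 2319243 < 2322692, the second date comes first.

second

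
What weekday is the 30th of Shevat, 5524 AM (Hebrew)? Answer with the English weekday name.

Friday

In the Gregorian calendar this is 3 February 1764 (JDN 2365381).
JDN 2365381 mod 7 = 4, and JDN 0 was a Monday, so this is a Friday.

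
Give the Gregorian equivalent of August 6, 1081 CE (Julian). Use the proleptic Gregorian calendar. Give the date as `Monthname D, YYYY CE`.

August 12, 1081 CE

At this point the Julian calendar is 6 days behind the Gregorian.
6 August 1081 Julian + 6 days → 12 August 1081 Gregorian.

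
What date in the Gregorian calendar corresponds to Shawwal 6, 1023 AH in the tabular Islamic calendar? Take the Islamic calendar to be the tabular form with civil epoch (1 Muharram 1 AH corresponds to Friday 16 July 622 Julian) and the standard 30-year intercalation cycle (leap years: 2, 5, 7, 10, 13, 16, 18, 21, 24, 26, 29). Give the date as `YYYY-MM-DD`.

1614-11-09

Julian Day Number of the source date = 2310874.
Converting JDN 2310874 to the Gregorian calendar gives 9 November 1614 CE.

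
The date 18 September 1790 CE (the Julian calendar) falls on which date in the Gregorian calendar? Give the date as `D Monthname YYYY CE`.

29 September 1790 CE

At this point the Julian calendar is 11 days behind the Gregorian.
18 September 1790 Julian + 11 days → 29 September 1790 Gregorian.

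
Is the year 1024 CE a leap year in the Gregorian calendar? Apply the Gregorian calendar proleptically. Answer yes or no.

1024 is divisible by 4 and not by 100, so it is a leap year.

yes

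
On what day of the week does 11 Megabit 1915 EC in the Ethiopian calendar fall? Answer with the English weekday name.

Tuesday

Equivalently 20 March 1923 Gregorian, JDN 2423499.
JDN 2423499 mod 7 = 1, and JDN 0 was a Monday, so this is a Tuesday.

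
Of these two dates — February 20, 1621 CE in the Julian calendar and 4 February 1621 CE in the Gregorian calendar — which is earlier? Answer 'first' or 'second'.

The two dates have Julian Day Numbers 2313179 and 2313153 respectively.
Since 2313153 < 2313179, the second date comes first.

second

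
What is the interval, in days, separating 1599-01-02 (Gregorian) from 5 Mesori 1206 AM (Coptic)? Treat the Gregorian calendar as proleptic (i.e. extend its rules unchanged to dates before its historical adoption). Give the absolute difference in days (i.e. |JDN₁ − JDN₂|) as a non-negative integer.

39594

First date → JDN 2305084; second date → JDN 2265490.
The interval is |2305084 − 2265490| = 39594 days.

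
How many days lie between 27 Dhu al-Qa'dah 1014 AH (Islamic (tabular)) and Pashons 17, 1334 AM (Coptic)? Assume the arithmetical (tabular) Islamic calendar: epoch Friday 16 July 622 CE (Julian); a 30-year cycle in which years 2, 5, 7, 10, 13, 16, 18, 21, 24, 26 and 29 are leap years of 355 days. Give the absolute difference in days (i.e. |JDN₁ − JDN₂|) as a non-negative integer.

JDN of the first date = 2307734.
JDN of the second date = 2312164.
|2312164 − 2307734| = 4430.

4430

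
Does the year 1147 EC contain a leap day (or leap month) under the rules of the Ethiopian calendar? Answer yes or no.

yes

1147 mod 4 = 3; in the Ethiopian calendar a year is leap when year mod 4 = 3, so it is a leap year.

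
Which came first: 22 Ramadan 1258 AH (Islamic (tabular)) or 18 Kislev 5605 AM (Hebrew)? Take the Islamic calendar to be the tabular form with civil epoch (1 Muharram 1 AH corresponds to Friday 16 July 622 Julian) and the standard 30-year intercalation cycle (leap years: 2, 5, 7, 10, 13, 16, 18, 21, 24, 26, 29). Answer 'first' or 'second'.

Converting both to JDN: 2394136 vs 2394900; the smaller is the first.

first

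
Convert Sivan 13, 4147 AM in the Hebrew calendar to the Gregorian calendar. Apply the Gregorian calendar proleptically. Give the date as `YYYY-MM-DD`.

0387-05-18

Julian Day Number of the source date = 1862546.
Converting JDN 1862546 to the Gregorian calendar gives 18 May 387 CE.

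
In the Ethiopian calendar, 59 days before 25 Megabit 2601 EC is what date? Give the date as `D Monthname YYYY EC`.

The starting date is JDN 2674075; 2674075 − 59 = 2674016.
JDN 2674016 corresponds to 26 Tir 2601 EC.

26 Tir 2601 EC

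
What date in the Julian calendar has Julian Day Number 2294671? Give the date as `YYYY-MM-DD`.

1570-06-20

JDN 2294671 is 30 June 1570 in the proleptic Gregorian calendar.
In the Julian calendar that day is 1570-06-20.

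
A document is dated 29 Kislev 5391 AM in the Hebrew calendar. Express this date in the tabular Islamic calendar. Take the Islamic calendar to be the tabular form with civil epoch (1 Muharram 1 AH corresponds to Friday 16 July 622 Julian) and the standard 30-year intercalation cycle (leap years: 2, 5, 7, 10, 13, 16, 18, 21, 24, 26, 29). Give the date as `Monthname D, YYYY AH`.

Rabi' al-Thani 28, 1040 AH

Both dates share Julian Day Number 2316743; in the tabular Islamic calendar that is 28 Rabi' al-Thani 1040 AH.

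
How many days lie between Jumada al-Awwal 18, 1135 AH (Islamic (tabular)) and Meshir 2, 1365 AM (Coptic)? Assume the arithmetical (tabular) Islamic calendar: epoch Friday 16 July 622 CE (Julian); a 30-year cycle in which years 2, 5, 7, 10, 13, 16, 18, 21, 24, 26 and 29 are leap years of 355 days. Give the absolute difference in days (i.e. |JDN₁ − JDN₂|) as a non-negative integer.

JDN of the first date = 2350427.
JDN of the second date = 2323382.
|2323382 − 2350427| = 27045.

27045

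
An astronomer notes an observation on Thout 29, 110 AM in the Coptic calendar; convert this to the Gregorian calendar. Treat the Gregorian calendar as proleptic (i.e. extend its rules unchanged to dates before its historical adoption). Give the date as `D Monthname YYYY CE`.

27 September 393 CE

Julian Day Number of the source date = 1864870.
Converting JDN 1864870 to the Gregorian calendar gives 27 September 393 CE.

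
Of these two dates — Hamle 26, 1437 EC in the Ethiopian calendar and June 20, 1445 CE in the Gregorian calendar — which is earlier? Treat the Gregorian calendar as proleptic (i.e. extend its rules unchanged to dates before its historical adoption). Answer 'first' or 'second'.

The two dates have Julian Day Numbers 2249045 and 2249006 respectively.
Since 2249006 < 2249045, the second date comes first.

second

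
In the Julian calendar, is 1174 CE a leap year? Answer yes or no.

1174 mod 4 = 2, so it is a common year in the Julian calendar.

no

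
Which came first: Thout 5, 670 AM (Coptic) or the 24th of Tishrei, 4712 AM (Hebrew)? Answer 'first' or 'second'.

Converting both to JDN: 2069386 vs 2068680; the smaller is the second.

second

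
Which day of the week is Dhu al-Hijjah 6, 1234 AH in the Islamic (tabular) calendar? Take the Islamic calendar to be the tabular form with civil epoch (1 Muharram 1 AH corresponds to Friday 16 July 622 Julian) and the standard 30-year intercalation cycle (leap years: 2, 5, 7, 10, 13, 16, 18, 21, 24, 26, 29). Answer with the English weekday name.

This is JDN 2385704 (26 September 1819 Gregorian).
Since JDN mod 7 = 6 (0 = Monday), the day is Sunday.

Sunday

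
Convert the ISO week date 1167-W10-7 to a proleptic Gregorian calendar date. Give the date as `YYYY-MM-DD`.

1167-03-12

ISO week 1 of 1167 is the week containing the first Thursday of 1167.
Week 10, day 7 (Sunday) lands on 1167-03-12.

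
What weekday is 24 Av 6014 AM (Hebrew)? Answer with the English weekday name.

Wednesday

In the Gregorian calendar this is 9 August 2254 (JDN 2544537).
Since JDN mod 7 = 2 (0 = Monday), the day is Wednesday.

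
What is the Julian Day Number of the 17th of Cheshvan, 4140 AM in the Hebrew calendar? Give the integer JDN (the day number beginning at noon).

1859774

In the proleptic Gregorian calendar the same day is 15 October 379.
JDN 2451545 is 1 January 2000 CE (Gregorian); the target day is −591771 days from there, so JDN = 1859774.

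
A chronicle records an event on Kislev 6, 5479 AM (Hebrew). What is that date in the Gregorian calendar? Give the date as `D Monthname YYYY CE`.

Both dates share Julian Day Number 2348879; in the Gregorian calendar that is 29 November 1718 CE.

29 November 1718 CE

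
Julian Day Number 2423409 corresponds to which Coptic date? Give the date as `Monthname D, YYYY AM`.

The Gregorian equivalent of JDN 2423409 is 20 December 1922.
In the Coptic calendar that day is Koiak 11, 1639 AM.

Koiak 11, 1639 AM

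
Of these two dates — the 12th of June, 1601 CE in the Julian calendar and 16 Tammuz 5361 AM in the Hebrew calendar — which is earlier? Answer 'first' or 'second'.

Converting both to JDN: 2305986 vs 2306010; the smaller is the first.

first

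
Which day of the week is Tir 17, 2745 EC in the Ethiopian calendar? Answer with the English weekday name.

Saturday

In the Gregorian calendar this is 31 January 2753 (JDN 2726603).
2726603 ≡ 5 (mod 7); counting from Monday = 0 gives Saturday.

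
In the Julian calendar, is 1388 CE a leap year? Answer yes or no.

yes

1388 mod 4 = 0, so it is a leap year in the Julian calendar.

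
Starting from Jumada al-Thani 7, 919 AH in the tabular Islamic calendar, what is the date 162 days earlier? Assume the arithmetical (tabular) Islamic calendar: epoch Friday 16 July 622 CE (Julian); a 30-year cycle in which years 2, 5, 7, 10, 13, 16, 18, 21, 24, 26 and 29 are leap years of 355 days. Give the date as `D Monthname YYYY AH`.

JDN of Jumada al-Thani 7, 919 AH = 2273903.
2273903 − 162 = 2273741.
JDN 2273741 in the tabular Islamic calendar is 23 Dhu al-Hijjah 918 AH.

23 Dhu al-Hijjah 918 AH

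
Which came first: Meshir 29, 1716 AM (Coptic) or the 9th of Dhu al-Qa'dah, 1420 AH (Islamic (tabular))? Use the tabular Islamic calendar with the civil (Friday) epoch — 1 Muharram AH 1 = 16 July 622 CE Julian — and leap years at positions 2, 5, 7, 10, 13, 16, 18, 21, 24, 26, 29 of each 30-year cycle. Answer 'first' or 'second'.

second

The two dates have Julian Day Numbers 2451612 and 2451589 respectively.
Since 2451589 < 2451612, the second date comes first.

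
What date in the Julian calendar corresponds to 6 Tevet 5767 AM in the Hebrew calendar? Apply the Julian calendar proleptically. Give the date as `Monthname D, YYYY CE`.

December 14, 2006 CE

The source date corresponds to 27 December 2006 in the Gregorian calendar (JDN 2454097).
That day falls on 14 December 2006 CE in the Julian calendar.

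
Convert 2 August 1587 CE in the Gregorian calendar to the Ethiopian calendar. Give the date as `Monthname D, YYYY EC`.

Both dates share Julian Day Number 2300913; in the Ethiopian calendar that is 29 Hamle 1579 EC.

Hamle 29, 1579 EC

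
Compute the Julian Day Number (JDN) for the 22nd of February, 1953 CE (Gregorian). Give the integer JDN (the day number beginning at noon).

JDN 2400001 is 17 November 1858 CE (Gregorian), MJD 0; the target day is +34430 days from there, so JDN = 2434431.

2434431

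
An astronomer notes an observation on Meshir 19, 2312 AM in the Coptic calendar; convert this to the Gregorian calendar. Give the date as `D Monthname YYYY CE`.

2 March 2596 CE

Julian Day Number of the source date = 2669291.
Converting JDN 2669291 to the Gregorian calendar gives 2 March 2596 CE.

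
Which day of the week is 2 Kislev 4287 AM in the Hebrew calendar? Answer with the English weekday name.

This is JDN 1913506 (25 November 526 Gregorian).
1913506 ≡ 0 (mod 7); counting from Monday = 0 gives Monday.

Monday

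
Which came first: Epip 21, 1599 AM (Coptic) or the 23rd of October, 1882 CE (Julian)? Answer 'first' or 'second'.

second

First date → JDN 2409019; second date → JDN 2408754.
JDN 2408754 < JDN 2409019, so the second date is earlier.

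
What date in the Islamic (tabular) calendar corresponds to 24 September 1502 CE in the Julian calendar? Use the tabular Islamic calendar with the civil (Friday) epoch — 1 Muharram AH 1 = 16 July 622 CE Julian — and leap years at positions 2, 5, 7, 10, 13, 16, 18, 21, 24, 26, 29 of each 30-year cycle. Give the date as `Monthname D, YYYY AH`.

Rabi' al-Awwal 21, 908 AH

Julian Day Number of the source date = 2269930.
Converting JDN 2269930 to the tabular Islamic calendar gives 21 Rabi' al-Awwal 908 AH.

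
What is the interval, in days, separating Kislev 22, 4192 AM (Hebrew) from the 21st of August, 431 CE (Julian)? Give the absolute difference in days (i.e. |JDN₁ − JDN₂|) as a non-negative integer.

114

First date → JDN 1878827; second date → JDN 1878713.
The interval is |1878827 − 1878713| = 114 days.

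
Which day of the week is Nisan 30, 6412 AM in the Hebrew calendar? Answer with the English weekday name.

Equivalently 30 April 2652 Gregorian, JDN 2689803.
Since JDN mod 7 = 4 (0 = Monday), the day is Friday.

Friday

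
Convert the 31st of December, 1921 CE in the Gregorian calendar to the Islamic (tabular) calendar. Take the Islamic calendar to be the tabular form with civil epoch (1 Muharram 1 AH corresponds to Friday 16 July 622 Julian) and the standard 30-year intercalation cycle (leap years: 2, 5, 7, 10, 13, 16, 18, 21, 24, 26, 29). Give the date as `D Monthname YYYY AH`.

1 Jumada al-Awwal 1340 AH

Both dates share Julian Day Number 2423055; in the tabular Islamic calendar that is 1 Jumada al-Awwal 1340 AH.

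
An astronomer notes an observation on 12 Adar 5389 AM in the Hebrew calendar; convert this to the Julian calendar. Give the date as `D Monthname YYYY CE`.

25 February 1629 CE

Both dates share Julian Day Number 2316106; in the Julian calendar that is 25 February 1629 CE.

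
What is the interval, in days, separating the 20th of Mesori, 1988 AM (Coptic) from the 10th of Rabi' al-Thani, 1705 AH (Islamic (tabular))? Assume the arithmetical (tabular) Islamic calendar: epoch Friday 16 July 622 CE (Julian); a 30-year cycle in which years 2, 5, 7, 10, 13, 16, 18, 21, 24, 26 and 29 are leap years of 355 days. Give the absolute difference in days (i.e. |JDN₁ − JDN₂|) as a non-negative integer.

First date → JDN 2551131; second date → JDN 2552379.
The interval is |2551131 − 2552379| = 1248 days.

1248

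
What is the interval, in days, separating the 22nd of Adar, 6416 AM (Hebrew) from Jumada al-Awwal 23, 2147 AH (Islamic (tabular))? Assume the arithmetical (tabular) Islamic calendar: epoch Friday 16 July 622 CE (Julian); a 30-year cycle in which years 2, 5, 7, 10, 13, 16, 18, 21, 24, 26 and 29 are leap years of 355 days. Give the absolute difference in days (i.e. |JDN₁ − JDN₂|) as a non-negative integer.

First date → JDN 2691213; second date → JDN 2709051.
The interval is |2691213 − 2709051| = 17838 days.

17838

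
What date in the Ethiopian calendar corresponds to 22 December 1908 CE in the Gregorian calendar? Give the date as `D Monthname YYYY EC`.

Julian Day Number of the source date = 2418298.
Converting JDN 2418298 to the Ethiopian calendar gives 13 Tahsas 1901 EC.

13 Tahsas 1901 EC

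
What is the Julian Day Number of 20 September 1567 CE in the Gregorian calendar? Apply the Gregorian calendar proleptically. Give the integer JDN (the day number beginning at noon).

JDN 2400001 is 17 November 1858 CE (Gregorian), MJD 0; the target day is −106344 days from there, so JDN = 2293657.

2293657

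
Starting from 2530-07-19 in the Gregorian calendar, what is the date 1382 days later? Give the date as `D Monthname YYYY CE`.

JDN of 2530-07-19 = 2645323.
2645323 + 1382 = 2646705.
JDN 2646705 in the Gregorian calendar is 1 May 2534 CE.

1 May 2534 CE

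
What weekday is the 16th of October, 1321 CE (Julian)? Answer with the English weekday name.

Equivalently 24 October 1321 Gregorian, JDN 2203842.
2203842 ≡ 4 (mod 7); counting from Monday = 0 gives Friday.

Friday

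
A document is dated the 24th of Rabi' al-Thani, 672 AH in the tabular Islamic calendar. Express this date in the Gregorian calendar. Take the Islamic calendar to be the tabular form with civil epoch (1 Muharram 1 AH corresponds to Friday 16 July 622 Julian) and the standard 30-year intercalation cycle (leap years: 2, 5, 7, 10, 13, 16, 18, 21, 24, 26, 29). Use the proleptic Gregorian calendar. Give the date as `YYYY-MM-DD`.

Julian Day Number of the source date = 2186332.
Converting JDN 2186332 to the Gregorian calendar gives 14 November 1273 CE.

1273-11-14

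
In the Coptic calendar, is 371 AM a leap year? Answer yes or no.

371 mod 4 = 3; in the Coptic calendar a year is leap when year mod 4 = 3, so it is a leap year.

yes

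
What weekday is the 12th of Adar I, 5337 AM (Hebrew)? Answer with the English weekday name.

In the proleptic Gregorian calendar this is 9 February 1577 (JDN 2297087).
2297087 ≡ 2 (mod 7); counting from Monday = 0 gives Wednesday.

Wednesday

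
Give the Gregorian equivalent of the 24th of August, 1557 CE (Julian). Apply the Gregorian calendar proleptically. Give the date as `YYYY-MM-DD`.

1557-09-03

The Julian–Gregorian offset here is 10 days (Julian trailing).
24 August 1557 Julian + 10 days → 3 September 1557 Gregorian.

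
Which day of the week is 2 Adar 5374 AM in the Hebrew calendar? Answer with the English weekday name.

This is JDN 2310603 (11 February 1614 Gregorian).
2310603 ≡ 1 (mod 7); counting from Monday = 0 gives Tuesday.

Tuesday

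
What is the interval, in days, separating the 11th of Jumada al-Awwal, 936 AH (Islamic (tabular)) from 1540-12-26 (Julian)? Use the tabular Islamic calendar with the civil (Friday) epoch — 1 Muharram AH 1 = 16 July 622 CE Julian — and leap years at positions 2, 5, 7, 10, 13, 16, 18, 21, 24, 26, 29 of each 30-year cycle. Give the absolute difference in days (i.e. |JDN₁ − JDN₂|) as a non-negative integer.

First date → JDN 2279901; second date → JDN 2283903.
The interval is |2279901 − 2283903| = 4002 days.

4002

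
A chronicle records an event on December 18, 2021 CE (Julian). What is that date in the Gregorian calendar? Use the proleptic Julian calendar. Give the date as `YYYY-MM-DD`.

2021-12-31

For dates in this range the Gregorian date is 13 days ahead of the Julian.
18 December 2021 Julian + 13 days → 31 December 2021 Gregorian.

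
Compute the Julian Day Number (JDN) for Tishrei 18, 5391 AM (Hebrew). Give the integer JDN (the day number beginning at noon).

2316672

In the Gregorian calendar the same day is 24 September 1630.
JDN 2299161 is 15 October 1582 CE (Gregorian); the target day is +17511 days from there, so JDN = 2316672.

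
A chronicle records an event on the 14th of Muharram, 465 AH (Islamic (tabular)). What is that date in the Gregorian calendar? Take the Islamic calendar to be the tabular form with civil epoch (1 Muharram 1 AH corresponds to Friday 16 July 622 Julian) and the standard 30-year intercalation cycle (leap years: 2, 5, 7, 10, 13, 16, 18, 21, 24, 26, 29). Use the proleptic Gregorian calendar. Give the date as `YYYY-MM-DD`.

Both dates share Julian Day Number 2112879; in the Gregorian calendar that is 6 October 1072 CE.

1072-10-06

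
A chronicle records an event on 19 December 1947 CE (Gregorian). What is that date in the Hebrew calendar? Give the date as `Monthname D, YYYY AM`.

Tevet 6, 5708 AM

Julian Day Number of the source date = 2432539.
Converting JDN 2432539 to the Hebrew calendar gives 6 Tevet 5708 AM.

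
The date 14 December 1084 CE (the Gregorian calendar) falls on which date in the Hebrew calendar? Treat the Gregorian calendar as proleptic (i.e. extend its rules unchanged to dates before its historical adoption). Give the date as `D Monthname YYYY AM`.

Julian Day Number of the source date = 2117331.
Converting JDN 2117331 to the Hebrew calendar gives 8 Tevet 4845 AM.

8 Tevet 4845 AM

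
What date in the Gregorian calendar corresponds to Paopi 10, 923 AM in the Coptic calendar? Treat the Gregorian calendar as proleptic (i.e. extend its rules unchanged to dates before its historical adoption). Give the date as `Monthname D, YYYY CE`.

October 14, 1206 CE

Both dates share Julian Day Number 2161829; in the Gregorian calendar that is 14 October 1206 CE.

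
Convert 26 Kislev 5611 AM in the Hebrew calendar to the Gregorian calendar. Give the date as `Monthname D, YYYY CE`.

December 1, 1850 CE

Both dates share Julian Day Number 2397093; in the Gregorian calendar that is 1 December 1850 CE.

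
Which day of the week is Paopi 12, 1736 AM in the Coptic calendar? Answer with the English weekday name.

Wednesday

In the Gregorian calendar this is 23 October 2019 (JDN 2458780).
Since JDN mod 7 = 2 (0 = Monday), the day is Wednesday.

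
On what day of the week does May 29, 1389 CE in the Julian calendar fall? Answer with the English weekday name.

In the proleptic Gregorian calendar this is 6 June 1389 (JDN 2228539).
2228539 ≡ 5 (mod 7); counting from Monday = 0 gives Saturday.

Saturday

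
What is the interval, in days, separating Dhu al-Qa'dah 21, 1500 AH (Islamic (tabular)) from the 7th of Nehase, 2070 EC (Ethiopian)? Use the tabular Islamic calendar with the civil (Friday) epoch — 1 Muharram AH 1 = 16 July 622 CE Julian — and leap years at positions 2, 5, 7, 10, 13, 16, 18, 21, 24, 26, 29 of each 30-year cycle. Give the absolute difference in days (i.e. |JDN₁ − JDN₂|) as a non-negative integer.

JDN of the first date = 2479951.
JDN of the second date = 2480259.
|2480259 − 2479951| = 308.

308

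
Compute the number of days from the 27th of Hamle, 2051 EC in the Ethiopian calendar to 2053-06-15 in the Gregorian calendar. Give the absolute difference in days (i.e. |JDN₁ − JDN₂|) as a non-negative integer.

First date → JDN 2473309; second date → JDN 2471069.
The interval is |2473309 − 2471069| = 2240 days.

2240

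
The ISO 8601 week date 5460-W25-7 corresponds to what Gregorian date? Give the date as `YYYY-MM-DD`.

5460-06-24

ISO week 1 of 5460 is the week containing the first Thursday of 5460.
Week 25, day 7 (Sunday) lands on 5460-06-24.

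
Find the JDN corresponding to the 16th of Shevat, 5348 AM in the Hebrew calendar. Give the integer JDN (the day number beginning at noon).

2301109

In the Gregorian calendar the same day is 14 February 1588.
JDN 2451545 is 1 January 2000 CE (Gregorian); the target day is −150436 days from there, so JDN = 2301109.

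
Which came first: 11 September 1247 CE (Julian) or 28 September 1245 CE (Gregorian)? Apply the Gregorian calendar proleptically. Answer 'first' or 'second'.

second

The two dates have Julian Day Numbers 2176778 and 2176058 respectively.
Since 2176058 < 2176778, the second date comes first.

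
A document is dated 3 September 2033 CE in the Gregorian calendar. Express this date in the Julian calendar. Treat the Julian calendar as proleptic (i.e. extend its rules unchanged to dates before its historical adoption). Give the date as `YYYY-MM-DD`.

2033-08-21

The Julian–Gregorian offset here is 13 days (Julian trailing).
3 September 2033 Gregorian − 13 days → 21 August 2033 Julian.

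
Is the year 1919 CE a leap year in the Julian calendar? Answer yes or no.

no

1919 mod 4 = 3, so it is a common year in the Julian calendar.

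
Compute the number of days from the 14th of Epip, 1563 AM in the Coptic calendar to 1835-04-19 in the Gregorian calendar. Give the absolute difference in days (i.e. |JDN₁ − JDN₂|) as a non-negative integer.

4475

JDN of the first date = 2395863.
JDN of the second date = 2391388.
|2391388 − 2395863| = 4475.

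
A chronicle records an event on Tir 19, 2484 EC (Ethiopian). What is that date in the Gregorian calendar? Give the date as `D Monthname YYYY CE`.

Both dates share Julian Day Number 2631275; in the Gregorian calendar that is 31 January 2492 CE.

31 January 2492 CE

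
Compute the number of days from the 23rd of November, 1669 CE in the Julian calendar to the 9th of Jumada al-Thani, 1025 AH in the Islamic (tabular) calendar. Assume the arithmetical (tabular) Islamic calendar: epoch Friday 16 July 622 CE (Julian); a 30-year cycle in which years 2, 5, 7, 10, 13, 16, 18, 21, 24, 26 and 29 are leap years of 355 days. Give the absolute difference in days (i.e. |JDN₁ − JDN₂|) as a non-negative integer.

19520

JDN of the first date = 2330987.
JDN of the second date = 2311467.
|2311467 − 2330987| = 19520.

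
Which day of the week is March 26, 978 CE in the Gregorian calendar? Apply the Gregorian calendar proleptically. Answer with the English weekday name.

Thursday

Since JDN mod 7 = 3 (0 = Monday), the day is Thursday.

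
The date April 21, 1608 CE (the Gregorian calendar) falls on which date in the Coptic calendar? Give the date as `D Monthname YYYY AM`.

16 Parmouti 1324 AM

Both dates share Julian Day Number 2308481; in the Coptic calendar that is 16 Parmouti 1324 AM.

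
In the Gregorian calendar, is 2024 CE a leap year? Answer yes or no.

2024 is divisible by 4 and not by 100, so it is a leap year.

yes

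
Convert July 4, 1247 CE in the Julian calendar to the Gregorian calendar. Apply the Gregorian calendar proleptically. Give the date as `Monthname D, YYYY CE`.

At this point the Julian calendar is 7 days behind the Gregorian.
4 July 1247 Julian + 7 days → 11 July 1247 Gregorian.

July 11, 1247 CE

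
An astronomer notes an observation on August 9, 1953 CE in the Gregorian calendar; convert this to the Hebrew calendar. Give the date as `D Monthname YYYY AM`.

Julian Day Number of the source date = 2434599.
Converting JDN 2434599 to the Hebrew calendar gives 28 Av 5713 AM.

28 Av 5713 AM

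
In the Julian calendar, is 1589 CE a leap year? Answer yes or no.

1589 mod 4 = 1, so it is a common year in the Julian calendar.

no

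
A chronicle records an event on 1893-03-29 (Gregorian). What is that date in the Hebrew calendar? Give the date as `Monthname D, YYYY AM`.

Nisan 12, 5653 AM

Both dates share Julian Day Number 2412552; in the Hebrew calendar that is 12 Nisan 5653 AM.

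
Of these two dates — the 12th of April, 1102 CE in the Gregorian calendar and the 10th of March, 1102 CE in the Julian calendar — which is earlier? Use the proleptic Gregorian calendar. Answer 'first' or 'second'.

First date → JDN 2123658; second date → JDN 2123632.
JDN 2123632 < JDN 2123658, so the second date is earlier.

second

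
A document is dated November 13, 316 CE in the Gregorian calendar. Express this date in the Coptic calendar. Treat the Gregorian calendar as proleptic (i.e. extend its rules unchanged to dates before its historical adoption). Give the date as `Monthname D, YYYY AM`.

Hathor 16, 33 AM

Both dates share Julian Day Number 1836793; in the Coptic calendar that is 16 Hathor 33 AM.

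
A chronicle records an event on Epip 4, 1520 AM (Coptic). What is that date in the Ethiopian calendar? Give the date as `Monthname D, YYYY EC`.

Hamle 4, 1796 EC

Julian Day Number of the source date = 2380148.
Converting JDN 2380148 to the Ethiopian calendar gives 4 Hamle 1796 EC.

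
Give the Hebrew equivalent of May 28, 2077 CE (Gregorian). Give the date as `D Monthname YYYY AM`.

Both dates share Julian Day Number 2479817; in the Hebrew calendar that is 6 Sivan 5837 AM.

6 Sivan 5837 AM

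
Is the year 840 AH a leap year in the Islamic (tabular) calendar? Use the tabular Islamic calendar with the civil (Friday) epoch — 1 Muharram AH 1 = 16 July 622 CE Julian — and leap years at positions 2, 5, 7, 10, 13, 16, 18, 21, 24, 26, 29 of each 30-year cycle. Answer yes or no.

Year 840 AH is year 30 of its 30-year cycle; leap positions are 2, 5, 7, 10, 13, 16, 18, 21, 24, 26, 29, so it is a common year (354 days).

no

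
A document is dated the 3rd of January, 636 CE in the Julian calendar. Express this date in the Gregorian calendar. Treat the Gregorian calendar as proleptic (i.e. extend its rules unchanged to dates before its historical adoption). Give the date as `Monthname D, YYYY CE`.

The Julian–Gregorian offset here is 3 days (Julian trailing).
3 January 636 Julian + 3 days → 6 January 636 Gregorian.

January 6, 636 CE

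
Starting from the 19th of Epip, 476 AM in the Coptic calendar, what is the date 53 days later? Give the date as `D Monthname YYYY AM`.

7 Thout 477 AM

JDN of the 19th of Epip, 476 AM = 1998842.
1998842 + 53 = 1998895.
JDN 1998895 in the Coptic calendar is 7 Thout 477 AM.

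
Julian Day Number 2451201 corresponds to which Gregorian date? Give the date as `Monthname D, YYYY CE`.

January 22, 1999 CE

Counting from JDN 2299161 = 15 Oct 1582 gives an offset of 152040 days.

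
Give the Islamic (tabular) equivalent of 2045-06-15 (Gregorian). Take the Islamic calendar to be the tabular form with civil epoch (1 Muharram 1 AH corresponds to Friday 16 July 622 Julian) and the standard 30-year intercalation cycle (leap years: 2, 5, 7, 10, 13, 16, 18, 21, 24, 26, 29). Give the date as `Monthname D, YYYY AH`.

Julian Day Number of the source date = 2468147.
Converting JDN 2468147 to the tabular Islamic calendar gives 29 Rajab 1467 AH.

Rajab 29, 1467 AH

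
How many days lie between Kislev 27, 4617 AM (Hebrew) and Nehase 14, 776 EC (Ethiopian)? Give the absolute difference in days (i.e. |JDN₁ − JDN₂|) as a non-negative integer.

First date → JDN 2034045; second date → JDN 2007633.
The interval is |2034045 − 2007633| = 26412 days.

26412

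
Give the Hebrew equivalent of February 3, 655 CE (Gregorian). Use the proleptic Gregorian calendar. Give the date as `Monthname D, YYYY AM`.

Shevat 18, 4415 AM

Julian Day Number of the source date = 1960327.
Converting JDN 1960327 to the Hebrew calendar gives 18 Shevat 4415 AM.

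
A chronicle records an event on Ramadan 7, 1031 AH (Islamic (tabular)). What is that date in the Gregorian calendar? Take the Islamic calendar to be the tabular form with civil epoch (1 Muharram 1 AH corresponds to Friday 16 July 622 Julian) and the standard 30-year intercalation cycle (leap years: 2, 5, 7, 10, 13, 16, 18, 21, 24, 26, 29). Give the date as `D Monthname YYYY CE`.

Julian Day Number of the source date = 2313680.
Converting JDN 2313680 to the Gregorian calendar gives 16 July 1622 CE.

16 July 1622 CE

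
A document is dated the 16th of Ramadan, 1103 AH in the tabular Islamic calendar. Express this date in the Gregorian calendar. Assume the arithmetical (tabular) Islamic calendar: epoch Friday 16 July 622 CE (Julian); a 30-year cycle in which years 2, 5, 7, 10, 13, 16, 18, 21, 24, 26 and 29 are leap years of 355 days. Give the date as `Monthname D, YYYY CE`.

Julian Day Number of the source date = 2339203.
Converting JDN 2339203 to the Gregorian calendar gives 1 June 1692 CE.

June 1, 1692 CE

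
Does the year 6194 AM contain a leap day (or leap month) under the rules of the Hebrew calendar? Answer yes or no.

yes

Hebrew year 6194 is year 19 of its 19-year Metonic cycle; leap years are at positions 3, 6, 8, 11, 14, 17, 19, so it is a leap year (13 months).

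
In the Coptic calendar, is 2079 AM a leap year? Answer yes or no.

yes

2079 mod 4 = 3; in the Coptic calendar a year is leap when year mod 4 = 3, so it is a leap year.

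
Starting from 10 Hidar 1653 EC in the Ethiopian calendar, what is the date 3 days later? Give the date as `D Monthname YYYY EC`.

13 Hidar 1653 EC

The starting date is JDN 2327683; 2327683 + 3 = 2327686.
JDN 2327686 corresponds to 13 Hidar 1653 EC.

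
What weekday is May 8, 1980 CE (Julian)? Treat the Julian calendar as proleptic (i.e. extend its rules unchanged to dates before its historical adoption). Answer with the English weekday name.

Equivalently 21 May 1980 Gregorian, JDN 2444381.
2444381 ≡ 2 (mod 7); counting from Monday = 0 gives Wednesday.

Wednesday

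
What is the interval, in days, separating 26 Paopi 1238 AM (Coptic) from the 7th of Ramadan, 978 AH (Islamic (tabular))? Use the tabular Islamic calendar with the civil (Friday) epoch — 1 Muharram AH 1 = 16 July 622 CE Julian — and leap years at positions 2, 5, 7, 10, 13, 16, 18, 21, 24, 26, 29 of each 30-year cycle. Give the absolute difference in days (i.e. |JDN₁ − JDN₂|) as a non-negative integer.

JDN of the first date = 2276899.
JDN of the second date = 2294898.
|2294898 − 2276899| = 17999.

17999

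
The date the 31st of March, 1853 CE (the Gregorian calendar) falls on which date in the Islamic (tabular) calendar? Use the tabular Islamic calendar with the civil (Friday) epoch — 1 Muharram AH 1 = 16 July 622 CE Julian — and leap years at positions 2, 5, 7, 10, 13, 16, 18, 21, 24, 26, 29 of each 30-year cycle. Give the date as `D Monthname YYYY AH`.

20 Jumada al-Thani 1269 AH

Both dates share Julian Day Number 2397944; in the tabular Islamic calendar that is 20 Jumada al-Thani 1269 AH.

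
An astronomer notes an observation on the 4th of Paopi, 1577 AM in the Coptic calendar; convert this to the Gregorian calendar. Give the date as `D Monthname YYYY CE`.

13 October 1860 CE

Both dates share Julian Day Number 2400697; in the Gregorian calendar that is 13 October 1860 CE.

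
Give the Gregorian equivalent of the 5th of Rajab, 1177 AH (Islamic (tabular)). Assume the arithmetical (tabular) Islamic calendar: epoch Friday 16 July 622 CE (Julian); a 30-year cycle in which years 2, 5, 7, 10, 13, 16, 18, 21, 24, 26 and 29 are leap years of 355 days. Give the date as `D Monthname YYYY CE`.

9 January 1764 CE

Julian Day Number of the source date = 2365356.
Converting JDN 2365356 to the Gregorian calendar gives 9 January 1764 CE.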